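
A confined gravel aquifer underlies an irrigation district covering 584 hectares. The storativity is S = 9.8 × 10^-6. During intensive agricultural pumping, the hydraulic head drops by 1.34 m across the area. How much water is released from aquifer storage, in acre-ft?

A = 584 hectares = 5.84 × 10^6 m²
ΔV = S × A × Δh = 9.8 × 10^-6 × 5.84 × 10^6 m² × 1.34 m = 76.69 m³
ΔV = 76.69 m³ = 0.06217 acre-ft

ΔV ≈ 0.0622 acre-ft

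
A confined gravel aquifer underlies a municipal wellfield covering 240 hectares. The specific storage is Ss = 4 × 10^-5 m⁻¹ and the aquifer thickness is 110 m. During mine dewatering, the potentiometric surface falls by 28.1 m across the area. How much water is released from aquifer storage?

ΔV ≈ 2.97 × 10^5 m³

S = Ss × b = 4 × 10^-5 m⁻¹ × 110 m = 4.4 × 10^-3
A = 240 hectares = 2.4 × 10^6 m²
ΔV = S × A × Δh = 0.0044 × 2.4 × 10^6 m² × 28.1 m = 2.967 × 10^5 m³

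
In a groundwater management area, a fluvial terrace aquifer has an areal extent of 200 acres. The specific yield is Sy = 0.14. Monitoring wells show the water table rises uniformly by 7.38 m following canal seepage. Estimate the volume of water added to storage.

ΔV ≈ 8.36 × 10^5 m³

A = 200 acres = 8.094 × 10^5 m²
ΔV = Sy × A × Δh = 0.14 × 8.094 × 10^5 m² × 7.38 m = 8.362 × 10^5 m³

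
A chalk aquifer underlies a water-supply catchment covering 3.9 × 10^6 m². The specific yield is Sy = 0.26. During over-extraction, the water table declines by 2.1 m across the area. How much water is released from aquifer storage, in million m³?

ΔV = Sy × A × Δh = 0.26 × 3.9 × 10^6 m² × 2.1 m = 2.129 × 10^6 m³
ΔV = 2.129 × 10^6 m³ = 2.129 million m³

ΔV ≈ 2.13 million m³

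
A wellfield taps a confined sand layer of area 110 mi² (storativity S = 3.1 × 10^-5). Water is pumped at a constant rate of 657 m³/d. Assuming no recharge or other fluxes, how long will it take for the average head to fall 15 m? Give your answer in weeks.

A = 110 mi² = 2.849 × 10^8 m²
ΔV = S × A × Δh = 3.1 × 10^-5 × 2.849 × 10^8 × 15 = 1.325 × 10^5 m³
t = ΔV / Q = 1.325 × 10^5 m³ / 657 m³/d = 201.6 d
t = 201.6 d ≈ 28.81 weeks

t ≈ 28.8 weeks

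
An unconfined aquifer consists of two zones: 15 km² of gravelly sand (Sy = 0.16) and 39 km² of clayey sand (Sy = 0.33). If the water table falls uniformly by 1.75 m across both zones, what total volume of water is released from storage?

ΔV ≈ 2.67 × 10^7 m³

A₁ = 15 km² = 1.5 × 10^7 m²; A₂ = 39 km² = 3.9 × 10^7 m²
ΔV₁ = 0.16 × 1.5 × 10^7 × 1.75 = 4.2 × 10^6 m³
ΔV₂ = 0.33 × 3.9 × 10^7 × 1.75 = 2.252 × 10^7 m³
ΔV = ΔV₁ + ΔV₂ = 2.672 × 10^7 m³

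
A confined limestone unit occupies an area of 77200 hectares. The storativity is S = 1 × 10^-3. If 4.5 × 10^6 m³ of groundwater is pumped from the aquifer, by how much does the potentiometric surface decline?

Δh ≈ 5.83 m

A = 77200 hectares = 7.72 × 10^8 m²
Δh = ΔV / (S × A) = 4.5 × 10^6 m³ / (0.001 × 7.72 × 10^8 m²) = 5.829 m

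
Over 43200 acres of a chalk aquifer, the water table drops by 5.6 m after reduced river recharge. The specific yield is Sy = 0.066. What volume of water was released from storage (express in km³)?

ΔV ≈ 0.0646 km³

A = 43200 acres = 1.748 × 10^8 m²
ΔV = Sy × A × Δh = 0.066 × 1.748 × 10^8 m² × 5.6 m = 6.462 × 10^7 m³
ΔV = 6.462 × 10^7 m³ = 0.06462 km³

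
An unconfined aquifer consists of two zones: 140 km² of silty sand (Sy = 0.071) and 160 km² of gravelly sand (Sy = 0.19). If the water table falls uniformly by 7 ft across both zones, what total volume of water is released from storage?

A₁ = 140 km² = 1.4 × 10^8 m²; A₂ = 160 km² = 1.6 × 10^8 m²
Δh = 7 ft = 2.134 m
ΔV₁ = 0.071 × 1.4 × 10^8 × 2.134 = 2.121 × 10^7 m³
ΔV₂ = 0.19 × 1.6 × 10^8 × 2.134 = 6.486 × 10^7 m³
ΔV = ΔV₁ + ΔV₂ = 8.607 × 10^7 m³

ΔV ≈ 8.61 × 10^7 m³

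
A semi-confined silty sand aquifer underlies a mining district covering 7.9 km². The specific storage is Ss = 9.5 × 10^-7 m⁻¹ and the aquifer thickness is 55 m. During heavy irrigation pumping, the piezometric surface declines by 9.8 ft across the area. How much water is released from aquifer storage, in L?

ΔV ≈ 1.23 × 10^6 L

S = Ss × b = 9.5 × 10^-7 m⁻¹ × 55 m = 5.225 × 10^-5
A = 7.9 km² = 7.9 × 10^6 m²
Δh = 9.8 ft = 2.987 m
ΔV = S × A × Δh = 5.225 × 10^-5 × 7.9 × 10^6 m² × 2.987 m = 1233 m³
ΔV = 1233 m³ = 1.233 × 10^6 L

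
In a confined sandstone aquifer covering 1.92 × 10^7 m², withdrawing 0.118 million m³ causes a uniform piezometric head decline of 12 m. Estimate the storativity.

ΔV = 0.118 million m³ = 1.18 × 10^5 m³
S = ΔV / (A × Δh) = 1.18 × 10^5 m³ / (1.92 × 10^7 m² × 12 m) = 5.122 × 10^-4

S ≈ 5.1 × 10^-4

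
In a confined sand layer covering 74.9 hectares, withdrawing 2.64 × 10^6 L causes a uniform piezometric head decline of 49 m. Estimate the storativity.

S ≈ 7.2 × 10^-5

A = 74.9 hectares = 7.49 × 10^5 m²
ΔV = 2.64 × 10^6 L = 2640 m³
S = ΔV / (A × Δh) = 2640 m³ / (7.49 × 10^5 m² × 49 m) = 7.193 × 10^-5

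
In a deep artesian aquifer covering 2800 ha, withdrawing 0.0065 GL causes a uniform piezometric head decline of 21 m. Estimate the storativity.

S ≈ 1.1 × 10^-5

A = 2800 ha = 2.8 × 10^7 m²
ΔV = 0.0065 GL = 6500 m³
S = ΔV / (A × Δh) = 6500 m³ / (2.8 × 10^7 m² × 21 m) = 1.105 × 10^-5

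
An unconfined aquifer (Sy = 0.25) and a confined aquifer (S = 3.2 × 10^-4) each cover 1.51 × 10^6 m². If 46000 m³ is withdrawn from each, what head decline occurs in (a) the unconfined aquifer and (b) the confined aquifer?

Unconfined: Δh_u = ΔV/(Sy·A) = 46000/(0.25 × 1.51 × 10^6) = 0.1219 m
Confined: Δh_c = ΔV/(S·A) = 46000/(3.2 × 10^-4 × 1.51 × 10^6) = 95.2 m

Δh_u ≈ 0.122 m; Δh_c ≈ 95.2 m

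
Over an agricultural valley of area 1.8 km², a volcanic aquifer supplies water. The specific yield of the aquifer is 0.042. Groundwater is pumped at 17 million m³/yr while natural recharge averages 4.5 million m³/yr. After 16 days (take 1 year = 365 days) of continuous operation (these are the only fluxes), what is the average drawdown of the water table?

A = 1.8 km² = 1.8 × 10^6 m²
Net abstraction = 17 − 4.5 = 12.5 million m³/yr
Q_net = 12.5 million m³/yr = 34250 m³/d
ΔV = Q × t = 34250 m³/d × 16 d = 5.479 × 10^5 m³
Δh = ΔV / (Sy × A) = 5.479 × 10^5 / (0.042 × 1.8 × 10^6) = 7.248 m

Δh ≈ 7.25 m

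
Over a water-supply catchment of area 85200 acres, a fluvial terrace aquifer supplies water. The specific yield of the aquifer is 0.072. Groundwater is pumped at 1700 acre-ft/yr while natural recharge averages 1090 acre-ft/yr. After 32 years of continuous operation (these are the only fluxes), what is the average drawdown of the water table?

Δh ≈ 0.97 m

A = 85200 acres = 3.448 × 10^8 m²
Net abstraction = 1700 − 1090 = 610 acre-ft/yr
Q_net = 610 acre-ft/yr = 2061 m³/d
t = 32 years = 11680 d
ΔV = Q × t = 2061 m³/d × 11680 d = 2.408 × 10^7 m³
Δh = ΔV / (Sy × A) = 2.408 × 10^7 / (0.072 × 3.448 × 10^8) = 0.9699 m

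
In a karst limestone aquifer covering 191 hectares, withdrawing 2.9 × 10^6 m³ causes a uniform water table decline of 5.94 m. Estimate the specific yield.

Sy ≈ 0.26

A = 191 hectares = 1.91 × 10^6 m²
Sy = ΔV / (A × Δh) = 2.9 × 10^6 m³ / (1.91 × 10^6 m² × 5.94 m) = 0.2556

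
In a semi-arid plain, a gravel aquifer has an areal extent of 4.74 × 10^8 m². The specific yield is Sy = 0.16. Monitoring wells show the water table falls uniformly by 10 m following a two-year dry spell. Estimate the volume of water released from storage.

ΔV = Sy × A × Δh = 0.16 × 4.74 × 10^8 m² × 10 m = 7.584 × 10^8 m³

ΔV ≈ 7.58 × 10^8 m³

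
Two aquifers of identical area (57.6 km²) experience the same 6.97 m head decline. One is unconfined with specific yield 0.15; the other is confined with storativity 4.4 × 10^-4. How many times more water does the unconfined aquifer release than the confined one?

A = 57.6 km² = 5.76 × 10^7 m²
Unconfined: ΔV_u = Sy × A × Δh = 0.15 × 5.76 × 10^7 × 6.97 = 6.022 × 10^7 m³
Confined: ΔV_c = S × A × Δh = 4.4 × 10^-4 × 5.76 × 10^7 × 6.97 = 1.766 × 10^5 m³
Ratio = ΔV_u / ΔV_c = Sy / S = 0.15 / 4.4 × 10^-4 = 340.9

ΔV_u / ΔV_c ≈ 341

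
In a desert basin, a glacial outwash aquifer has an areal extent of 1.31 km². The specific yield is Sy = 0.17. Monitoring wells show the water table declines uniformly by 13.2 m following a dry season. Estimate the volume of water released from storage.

A = 1.31 km² = 1.31 × 10^6 m²
ΔV = Sy × A × Δh = 0.17 × 1.31 × 10^6 m² × 13.2 m = 2.94 × 10^6 m³

ΔV ≈ 2.94 × 10^6 m³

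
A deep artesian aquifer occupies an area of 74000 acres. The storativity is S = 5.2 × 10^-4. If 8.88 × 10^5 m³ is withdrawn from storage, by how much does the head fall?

A = 74000 acres = 2.995 × 10^8 m²
Δh = ΔV / (S × A) = 8.88 × 10^5 m³ / (5.2 × 10^-4 × 2.995 × 10^8 m²) = 5.702 m

Δh ≈ 5.7 m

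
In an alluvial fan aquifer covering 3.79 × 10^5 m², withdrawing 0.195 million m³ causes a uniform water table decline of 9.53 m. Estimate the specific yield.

ΔV = 0.195 million m³ = 1.95 × 10^5 m³
Sy = ΔV / (A × Δh) = 1.95 × 10^5 m³ / (3.79 × 10^5 m² × 9.53 m) = 0.05399

Sy ≈ 0.054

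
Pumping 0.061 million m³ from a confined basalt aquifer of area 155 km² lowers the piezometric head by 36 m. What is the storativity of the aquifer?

S ≈ 1.1 × 10^-5

A = 155 km² = 1.55 × 10^8 m²
ΔV = 0.061 million m³ = 61000 m³
S = ΔV / (A × Δh) = 61000 m³ / (1.55 × 10^8 m² × 36 m) = 1.093 × 10^-5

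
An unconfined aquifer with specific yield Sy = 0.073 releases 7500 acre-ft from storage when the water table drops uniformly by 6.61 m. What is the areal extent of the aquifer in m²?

A ≈ 1.92 × 10^7 m²

ΔV = 7500 acre-ft = 9.251 × 10^6 m³
A = ΔV / (Sy × Δh) = 9.251 × 10^6 / (0.073 × 6.61) = 1.917 × 10^7 m²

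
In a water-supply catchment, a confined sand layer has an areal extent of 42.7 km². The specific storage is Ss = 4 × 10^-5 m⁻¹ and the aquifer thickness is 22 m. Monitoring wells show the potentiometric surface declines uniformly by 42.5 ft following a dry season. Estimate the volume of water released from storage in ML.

ΔV ≈ 487 ML

S = Ss × b = 4 × 10^-5 m⁻¹ × 22 m = 8.8 × 10^-4
A = 42.7 km² = 4.27 × 10^7 m²
Δh = 42.5 ft = 12.95 m
ΔV = S × A × Δh = 8.8 × 10^-4 × 4.27 × 10^7 m² × 12.95 m = 4.868 × 10^5 m³
ΔV = 4.868 × 10^5 m³ = 486.8 ML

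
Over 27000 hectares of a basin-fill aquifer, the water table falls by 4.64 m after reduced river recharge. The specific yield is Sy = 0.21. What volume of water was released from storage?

ΔV ≈ 2.63 × 10^8 m³

A = 27000 hectares = 2.7 × 10^8 m²
ΔV = Sy × A × Δh = 0.21 × 2.7 × 10^8 m² × 4.64 m = 2.631 × 10^8 m³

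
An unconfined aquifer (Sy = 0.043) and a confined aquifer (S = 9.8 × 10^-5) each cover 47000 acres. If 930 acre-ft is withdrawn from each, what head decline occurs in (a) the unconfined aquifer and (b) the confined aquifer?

A = 47000 acres = 1.902 × 10^8 m²
ΔV = 930 acre-ft = 1.147 × 10^6 m³
Unconfined: Δh_u = ΔV/(Sy·A) = 1.147 × 10^6/(0.043 × 1.902 × 10^8) = 0.1403 m
Confined: Δh_c = ΔV/(S·A) = 1.147 × 10^6/(9.8 × 10^-5 × 1.902 × 10^8) = 61.54 m

Δh_u ≈ 0.14 m; Δh_c ≈ 61.5 m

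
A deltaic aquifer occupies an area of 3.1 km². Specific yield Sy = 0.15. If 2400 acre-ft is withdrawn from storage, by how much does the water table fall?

A = 3.1 km² = 3.1 × 10^6 m²
ΔV = 2400 acre-ft = 2.96 × 10^6 m³
Δh = ΔV / (Sy × A) = 2.96 × 10^6 m³ / (0.15 × 3.1 × 10^6 m²) = 6.366 m

Δh ≈ 6.37 m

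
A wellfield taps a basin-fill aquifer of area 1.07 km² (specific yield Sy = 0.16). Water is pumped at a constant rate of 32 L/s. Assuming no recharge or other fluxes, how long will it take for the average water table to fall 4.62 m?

A = 1.07 km² = 1.07 × 10^6 m²
ΔV = Sy × A × Δh = 0.16 × 1.07 × 10^6 × 4.62 = 7.909 × 10^5 m³
Q = 32 L/s = 2765 m³/d
t = ΔV / Q = 7.909 × 10^5 m³ / 2765 m³/d = 286.1 d

t ≈ 286 days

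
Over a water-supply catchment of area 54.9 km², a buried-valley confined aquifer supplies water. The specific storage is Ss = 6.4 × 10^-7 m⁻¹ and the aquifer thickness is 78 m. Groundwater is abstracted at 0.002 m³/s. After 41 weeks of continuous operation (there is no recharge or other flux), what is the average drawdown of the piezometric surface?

Δh ≈ 18.1 m

S = Ss × b = 6.4 × 10^-7 m⁻¹ × 78 m = 4.992 × 10^-5
A = 54.9 km² = 5.49 × 10^7 m²
Q = 0.002 m³/s = 172.8 m³/d
t = 41 weeks = 287 d
ΔV = Q × t = 172.8 m³/d × 287 d = 49590 m³
Δh = ΔV / (S × A) = 49590 / (4.992 × 10^-5 × 5.49 × 10^7) = 18.1 m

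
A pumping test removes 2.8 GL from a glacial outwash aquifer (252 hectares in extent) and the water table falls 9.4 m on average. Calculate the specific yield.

A = 252 hectares = 2.52 × 10^6 m²
ΔV = 2.8 GL = 2.8 × 10^6 m³
Sy = ΔV / (A × Δh) = 2.8 × 10^6 m³ / (2.52 × 10^6 m² × 9.4 m) = 0.1182

Sy ≈ 0.12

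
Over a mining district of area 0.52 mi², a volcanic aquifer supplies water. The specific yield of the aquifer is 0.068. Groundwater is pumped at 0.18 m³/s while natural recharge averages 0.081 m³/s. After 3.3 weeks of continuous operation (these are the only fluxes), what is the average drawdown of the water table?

Δh ≈ 2.16 m

A = 0.52 mi² = 1.347 × 10^6 m²
Net abstraction = 0.18 − 0.081 = 0.099 m³/s
Q_net = 0.099 m³/s = 8554 m³/d
t = 3.3 weeks = 23.1 d
ΔV = Q × t = 8554 m³/d × 23.1 d = 1.976 × 10^5 m³
Δh = ΔV / (Sy × A) = 1.976 × 10^5 / (0.068 × 1.347 × 10^6) = 2.158 m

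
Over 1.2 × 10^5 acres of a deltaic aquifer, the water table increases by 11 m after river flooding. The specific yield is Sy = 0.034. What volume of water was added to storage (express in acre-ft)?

A = 1.2 × 10^5 acres = 4.856 × 10^8 m²
ΔV = Sy × A × Δh = 0.034 × 4.856 × 10^8 m² × 11 m = 1.816 × 10^8 m³
ΔV = 1.816 × 10^8 m³ = 1.472 × 10^5 acre-ft

ΔV ≈ 1.47 × 10^5 acre-ft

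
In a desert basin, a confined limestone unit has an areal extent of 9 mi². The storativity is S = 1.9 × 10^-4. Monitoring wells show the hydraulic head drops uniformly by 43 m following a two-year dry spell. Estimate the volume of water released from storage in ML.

ΔV ≈ 190 ML

A = 9 mi² = 2.331 × 10^7 m²
ΔV = S × A × Δh = 1.9 × 10^-4 × 2.331 × 10^7 m² × 43 m = 1.904 × 10^5 m³
ΔV = 1.904 × 10^5 m³ = 190.4 ML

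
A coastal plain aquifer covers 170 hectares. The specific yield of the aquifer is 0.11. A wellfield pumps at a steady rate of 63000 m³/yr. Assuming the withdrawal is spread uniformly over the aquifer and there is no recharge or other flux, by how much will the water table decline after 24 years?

A = 170 hectares = 1.7 × 10^6 m²
Q = 63000 m³/yr = 172.6 m³/d
t = 24 years = 8760 d
ΔV = Q × t = 172.6 m³/d × 8760 d = 1.512 × 10^6 m³
Δh = ΔV / (Sy × A) = 1.512 × 10^6 / (0.11 × 1.7 × 10^6) = 8.086 m

Δh ≈ 8.09 m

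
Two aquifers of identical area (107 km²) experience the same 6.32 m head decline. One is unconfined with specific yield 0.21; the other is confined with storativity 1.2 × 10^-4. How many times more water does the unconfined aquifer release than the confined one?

A = 107 km² = 1.07 × 10^8 m²
Unconfined: ΔV_u = Sy × A × Δh = 0.21 × 1.07 × 10^8 × 6.32 = 1.42 × 10^8 m³
Confined: ΔV_c = S × A × Δh = 1.2 × 10^-4 × 1.07 × 10^8 × 6.32 = 81150 m³
Ratio = ΔV_u / ΔV_c = Sy / S = 0.21 / 1.2 × 10^-4 = 1750

ΔV_u / ΔV_c ≈ 1750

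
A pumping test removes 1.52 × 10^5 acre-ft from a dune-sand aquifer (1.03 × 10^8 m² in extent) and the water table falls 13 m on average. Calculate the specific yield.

ΔV = 1.52 × 10^5 acre-ft = 1.875 × 10^8 m³
Sy = ΔV / (A × Δh) = 1.875 × 10^8 m³ / (1.03 × 10^8 m² × 13 m) = 0.14

Sy ≈ 0.14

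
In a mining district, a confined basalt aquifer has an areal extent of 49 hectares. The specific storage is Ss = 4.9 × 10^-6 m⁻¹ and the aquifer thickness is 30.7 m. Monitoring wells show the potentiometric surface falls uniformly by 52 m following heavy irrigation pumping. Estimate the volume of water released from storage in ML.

S = Ss × b = 4.9 × 10^-6 m⁻¹ × 30.7 m = 1.504 × 10^-4
A = 49 hectares = 4.9 × 10^5 m²
ΔV = S × A × Δh = 1.504 × 10^-4 × 4.9 × 10^5 m² × 52 m = 3833 m³
ΔV = 3833 m³ = 3.833 ML

ΔV ≈ 3.83 ML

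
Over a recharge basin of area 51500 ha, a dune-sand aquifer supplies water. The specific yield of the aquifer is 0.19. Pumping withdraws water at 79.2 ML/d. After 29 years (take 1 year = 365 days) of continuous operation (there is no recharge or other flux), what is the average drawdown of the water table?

Δh ≈ 8.57 m

A = 51500 ha = 5.15 × 10^8 m²
Q = 79.2 ML/d = 79200 m³/d
t = 29 years = 10580 d
ΔV = Q × t = 79200 m³/d × 10580 d = 8.383 × 10^8 m³
Δh = ΔV / (Sy × A) = 8.383 × 10^8 / (0.19 × 5.15 × 10^8) = 8.568 m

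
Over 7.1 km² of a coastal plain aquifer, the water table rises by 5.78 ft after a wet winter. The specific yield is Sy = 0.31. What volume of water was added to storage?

ΔV ≈ 3.88 × 10^6 m³

A = 7.1 km² = 7.1 × 10^6 m²
Δh = 5.78 ft = 1.762 m
ΔV = Sy × A × Δh = 0.31 × 7.1 × 10^6 m² × 1.762 m = 3.878 × 10^6 m³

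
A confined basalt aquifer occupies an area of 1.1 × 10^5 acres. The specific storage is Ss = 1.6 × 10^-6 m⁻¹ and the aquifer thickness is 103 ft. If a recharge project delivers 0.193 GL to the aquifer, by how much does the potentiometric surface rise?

Δh ≈ 8.63 m

b = 103 ft = 31.39 m
S = Ss × b = 1.6 × 10^-6 m⁻¹ × 31.39 m = 5.023 × 10^-5
A = 1.1 × 10^5 acres = 4.452 × 10^8 m²
ΔV = 0.193 GL = 1.93 × 10^5 m³
Δh = ΔV / (S × A) = 1.93 × 10^5 m³ / (5.023 × 10^-5 × 4.452 × 10^8 m²) = 8.631 m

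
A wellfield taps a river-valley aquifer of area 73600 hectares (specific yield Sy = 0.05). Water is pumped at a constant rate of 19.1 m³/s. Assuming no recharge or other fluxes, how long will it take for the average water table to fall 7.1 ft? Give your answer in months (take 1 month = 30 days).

A = 73600 hectares = 7.36 × 10^8 m²
Δh = 7.1 ft = 2.164 m
ΔV = Sy × A × Δh = 0.05 × 7.36 × 10^8 × 2.164 = 7.964 × 10^7 m³
Q = 19.1 m³/s = 1.65 × 10^6 m³/d
t = ΔV / Q = 7.964 × 10^7 m³ / 1.65 × 10^6 m³/d = 48.26 d
t = 48.26 d ≈ 1.609 months

t ≈ 1.61 months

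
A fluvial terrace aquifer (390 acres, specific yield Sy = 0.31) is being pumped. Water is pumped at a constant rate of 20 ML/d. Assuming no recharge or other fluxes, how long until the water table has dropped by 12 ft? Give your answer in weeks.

t ≈ 12.8 weeks

A = 390 acres = 1.578 × 10^6 m²
Δh = 12 ft = 3.658 m
ΔV = Sy × A × Δh = 0.31 × 1.578 × 10^6 × 3.658 = 1.79 × 10^6 m³
Q = 20 ML/d = 20000 m³/d
t = ΔV / Q = 1.79 × 10^6 m³ / 20000 m³/d = 89.48 d
t = 89.48 d ≈ 12.78 weeks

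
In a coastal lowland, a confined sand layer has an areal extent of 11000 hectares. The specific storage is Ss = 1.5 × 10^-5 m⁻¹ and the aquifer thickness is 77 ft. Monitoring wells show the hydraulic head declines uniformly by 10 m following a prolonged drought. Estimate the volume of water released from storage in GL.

ΔV ≈ 0.387 GL

b = 77 ft = 23.47 m
S = Ss × b = 1.5 × 10^-5 m⁻¹ × 23.47 m = 3.52 × 10^-4
A = 11000 hectares = 1.1 × 10^8 m²
ΔV = S × A × Δh = 3.52 × 10^-4 × 1.1 × 10^8 m² × 10 m = 3.872 × 10^5 m³
ΔV = 3.872 × 10^5 m³ = 0.3872 GL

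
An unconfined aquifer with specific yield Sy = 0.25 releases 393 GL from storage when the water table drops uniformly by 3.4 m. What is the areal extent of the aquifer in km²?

ΔV = 393 GL = 3.93 × 10^8 m³
A = ΔV / (Sy × Δh) = 3.93 × 10^8 / (0.25 × 3.4) = 4.624 × 10^8 m²
A = 4.624 × 10^8 m² = 462.4 km²

A ≈ 462 km²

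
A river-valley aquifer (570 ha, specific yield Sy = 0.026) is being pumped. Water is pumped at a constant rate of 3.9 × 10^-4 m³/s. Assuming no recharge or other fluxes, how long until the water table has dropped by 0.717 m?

t ≈ 3150 days

A = 570 ha = 5.7 × 10^6 m²
ΔV = Sy × A × Δh = 0.026 × 5.7 × 10^6 × 0.717 = 1.063 × 10^5 m³
Q = 3.9 × 10^-4 m³/s = 33.7 m³/d
t = ΔV / Q = 1.063 × 10^5 m³ / 33.7 m³/d = 3153 d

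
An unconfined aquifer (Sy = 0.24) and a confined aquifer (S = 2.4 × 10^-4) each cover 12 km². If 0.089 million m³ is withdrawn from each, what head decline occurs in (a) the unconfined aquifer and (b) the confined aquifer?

Δh_u ≈ 0.0309 m; Δh_c ≈ 30.9 m

A = 12 km² = 1.2 × 10^7 m²
ΔV = 0.089 million m³ = 89000 m³
Unconfined: Δh_u = ΔV/(Sy·A) = 89000/(0.24 × 1.2 × 10^7) = 0.0309 m
Confined: Δh_c = ΔV/(S·A) = 89000/(2.4 × 10^-4 × 1.2 × 10^7) = 30.9 m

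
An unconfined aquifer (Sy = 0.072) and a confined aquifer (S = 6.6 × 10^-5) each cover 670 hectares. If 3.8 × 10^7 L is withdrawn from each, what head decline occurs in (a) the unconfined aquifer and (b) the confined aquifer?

A = 670 hectares = 6.7 × 10^6 m²
ΔV = 3.8 × 10^7 L = 38000 m³
Unconfined: Δh_u = ΔV/(Sy·A) = 38000/(0.072 × 6.7 × 10^6) = 0.07877 m
Confined: Δh_c = ΔV/(S·A) = 38000/(6.6 × 10^-5 × 6.7 × 10^6) = 85.93 m

Δh_u ≈ 0.0788 m; Δh_c ≈ 85.9 m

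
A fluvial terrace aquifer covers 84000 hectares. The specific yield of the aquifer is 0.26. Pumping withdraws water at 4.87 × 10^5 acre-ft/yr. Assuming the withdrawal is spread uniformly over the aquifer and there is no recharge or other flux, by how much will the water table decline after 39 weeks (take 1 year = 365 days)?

A = 84000 hectares = 8.4 × 10^8 m²
Q = 4.87 × 10^5 acre-ft/yr = 1.646 × 10^6 m³/d
t = 39 weeks = 273 d
ΔV = Q × t = 1.646 × 10^6 m³/d × 273 d = 4.493 × 10^8 m³
Δh = ΔV / (Sy × A) = 4.493 × 10^8 / (0.26 × 8.4 × 10^8) = 2.057 m

Δh ≈ 2.06 m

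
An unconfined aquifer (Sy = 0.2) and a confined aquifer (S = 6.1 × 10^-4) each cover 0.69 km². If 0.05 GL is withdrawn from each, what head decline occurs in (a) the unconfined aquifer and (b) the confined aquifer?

Δh_u ≈ 0.362 m; Δh_c ≈ 119 m

A = 0.69 km² = 6.9 × 10^5 m²
ΔV = 0.05 GL = 50000 m³
Unconfined: Δh_u = ΔV/(Sy·A) = 50000/(0.2 × 6.9 × 10^5) = 0.3623 m
Confined: Δh_c = ΔV/(S·A) = 50000/(6.1 × 10^-4 × 6.9 × 10^5) = 118.8 m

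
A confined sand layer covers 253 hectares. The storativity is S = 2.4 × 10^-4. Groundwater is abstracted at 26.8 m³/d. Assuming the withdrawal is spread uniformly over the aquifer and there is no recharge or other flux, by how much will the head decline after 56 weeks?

A = 253 hectares = 2.53 × 10^6 m²
t = 56 weeks = 392 d
ΔV = Q × t = 26.8 m³/d × 392 d = 10510 m³
Δh = ΔV / (S × A) = 10510 / (2.4 × 10^-4 × 2.53 × 10^6) = 17.3 m

Δh ≈ 17.3 m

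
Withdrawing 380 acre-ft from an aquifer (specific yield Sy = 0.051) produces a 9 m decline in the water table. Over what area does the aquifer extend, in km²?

ΔV = 380 acre-ft = 4.687 × 10^5 m³
A = ΔV / (Sy × Δh) = 4.687 × 10^5 / (0.051 × 9) = 1.021 × 10^6 m²
A = 1.021 × 10^6 m² = 1.021 km²

A ≈ 1.02 km²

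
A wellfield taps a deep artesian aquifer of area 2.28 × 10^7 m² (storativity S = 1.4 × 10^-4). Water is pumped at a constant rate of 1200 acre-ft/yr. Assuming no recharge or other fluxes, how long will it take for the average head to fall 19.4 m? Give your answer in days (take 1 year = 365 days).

ΔV = S × A × Δh = 1.4 × 10^-4 × 2.28 × 10^7 × 19.4 = 61920 m³
Q = 1200 acre-ft/yr = 4055 m³/d
t = ΔV / Q = 61920 m³ / 4055 m³/d = 15.27 d

t ≈ 15.3 days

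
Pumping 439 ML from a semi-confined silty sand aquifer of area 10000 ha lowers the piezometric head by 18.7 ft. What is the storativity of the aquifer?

A = 10000 ha = 1 × 10^8 m²
Δh = 18.7 ft = 5.7 m
ΔV = 439 ML = 4.39 × 10^5 m³
S = ΔV / (A × Δh) = 4.39 × 10^5 m³ / (1 × 10^8 m² × 5.7 m) = 7.702 × 10^-4

S ≈ 7.7 × 10^-4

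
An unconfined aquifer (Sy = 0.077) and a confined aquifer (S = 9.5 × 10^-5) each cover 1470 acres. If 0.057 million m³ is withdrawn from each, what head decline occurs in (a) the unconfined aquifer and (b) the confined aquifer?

Δh_u ≈ 0.124 m; Δh_c ≈ 101 m

A = 1470 acres = 5.949 × 10^6 m²
ΔV = 0.057 million m³ = 57000 m³
Unconfined: Δh_u = ΔV/(Sy·A) = 57000/(0.077 × 5.949 × 10^6) = 0.1244 m
Confined: Δh_c = ΔV/(S·A) = 57000/(9.5 × 10^-5 × 5.949 × 10^6) = 100.9 m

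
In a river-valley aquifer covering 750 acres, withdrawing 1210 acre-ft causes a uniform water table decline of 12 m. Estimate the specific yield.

A = 750 acres = 3.035 × 10^6 m²
ΔV = 1210 acre-ft = 1.493 × 10^6 m³
Sy = ΔV / (A × Δh) = 1.493 × 10^6 m³ / (3.035 × 10^6 m² × 12 m) = 0.04098

Sy ≈ 0.041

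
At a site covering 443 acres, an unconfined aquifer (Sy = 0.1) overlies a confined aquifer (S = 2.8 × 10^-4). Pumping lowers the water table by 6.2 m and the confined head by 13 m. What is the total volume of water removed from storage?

ΔV ≈ 1.12 × 10^6 m³

A = 443 acres = 1.793 × 10^6 m²
Unconfined: ΔV_u = Sy × A × Δh_u = 0.1 × 1.793 × 10^6 × 6.2 = 1.112 × 10^6 m³
Confined: ΔV_c = S × A × Δh_c = 2.8 × 10^-4 × 1.793 × 10^6 × 13 = 6526 m³
Total ΔV = 1.112 × 10^6 + 6526 = 1.118 × 10^6 m³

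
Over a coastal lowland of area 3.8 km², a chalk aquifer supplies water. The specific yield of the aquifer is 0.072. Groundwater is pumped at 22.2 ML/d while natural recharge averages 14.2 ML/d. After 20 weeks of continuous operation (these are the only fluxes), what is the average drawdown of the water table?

Δh ≈ 4.09 m

A = 3.8 km² = 3.8 × 10^6 m²
Net abstraction = 22.2 − 14.2 = 8 ML/d
Q_net = 8 ML/d = 8000 m³/d
t = 20 weeks = 140 d
ΔV = Q × t = 8000 m³/d × 140 d = 1.12 × 10^6 m³
Δh = ΔV / (Sy × A) = 1.12 × 10^6 / (0.072 × 3.8 × 10^6) = 4.094 m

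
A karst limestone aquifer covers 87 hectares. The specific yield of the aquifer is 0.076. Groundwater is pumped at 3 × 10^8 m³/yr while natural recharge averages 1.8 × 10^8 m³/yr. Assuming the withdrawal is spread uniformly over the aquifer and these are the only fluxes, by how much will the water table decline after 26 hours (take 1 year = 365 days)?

Δh ≈ 5.39 m

A = 87 hectares = 8.7 × 10^5 m²
Net abstraction = 3 × 10^8 − 1.8 × 10^8 = 1.2 × 10^8 m³/yr
Q_net = 1.2 × 10^8 m³/yr = 3.288 × 10^5 m³/d
t = 26 hours = 1.083 d
ΔV = Q × t = 3.288 × 10^5 m³/d × 1.083 d = 3.562 × 10^5 m³
Δh = ΔV / (Sy × A) = 3.562 × 10^5 / (0.076 × 8.7 × 10^5) = 5.387 m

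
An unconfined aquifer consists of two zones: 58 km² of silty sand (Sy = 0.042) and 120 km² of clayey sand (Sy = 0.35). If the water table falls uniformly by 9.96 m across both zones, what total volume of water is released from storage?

A₁ = 58 km² = 5.8 × 10^7 m²; A₂ = 120 km² = 1.2 × 10^8 m²
ΔV₁ = 0.042 × 5.8 × 10^7 × 9.96 = 2.426 × 10^7 m³
ΔV₂ = 0.35 × 1.2 × 10^8 × 9.96 = 4.183 × 10^8 m³
ΔV = ΔV₁ + ΔV₂ = 4.426 × 10^8 m³

ΔV ≈ 4.43 × 10^8 m³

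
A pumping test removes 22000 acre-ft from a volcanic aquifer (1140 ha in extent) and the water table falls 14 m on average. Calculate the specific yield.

Sy ≈ 0.17

A = 1140 ha = 1.14 × 10^7 m²
ΔV = 22000 acre-ft = 2.714 × 10^7 m³
Sy = ΔV / (A × Δh) = 2.714 × 10^7 m³ / (1.14 × 10^7 m² × 14 m) = 0.17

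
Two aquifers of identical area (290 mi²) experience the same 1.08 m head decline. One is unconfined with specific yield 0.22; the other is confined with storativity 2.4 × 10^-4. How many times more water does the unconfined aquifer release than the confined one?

A = 290 mi² = 7.511 × 10^8 m²
Unconfined: ΔV_u = Sy × A × Δh = 0.22 × 7.511 × 10^8 × 1.08 = 1.785 × 10^8 m³
Confined: ΔV_c = S × A × Δh = 2.4 × 10^-4 × 7.511 × 10^8 × 1.08 = 1.947 × 10^5 m³
Ratio = ΔV_u / ΔV_c = Sy / S = 0.22 / 2.4 × 10^-4 = 916.7

ΔV_u / ΔV_c ≈ 917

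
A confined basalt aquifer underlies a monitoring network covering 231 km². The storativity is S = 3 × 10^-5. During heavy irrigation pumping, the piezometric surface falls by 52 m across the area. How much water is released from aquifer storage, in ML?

ΔV ≈ 360 ML

A = 231 km² = 2.31 × 10^8 m²
ΔV = S × A × Δh = 3 × 10^-5 × 2.31 × 10^8 m² × 52 m = 3.604 × 10^5 m³
ΔV = 3.604 × 10^5 m³ = 360.4 ML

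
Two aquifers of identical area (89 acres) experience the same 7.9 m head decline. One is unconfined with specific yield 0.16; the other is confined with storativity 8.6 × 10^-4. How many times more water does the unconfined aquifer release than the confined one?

A = 89 acres = 3.602 × 10^5 m²
Unconfined: ΔV_u = Sy × A × Δh = 0.16 × 3.602 × 10^5 × 7.9 = 4.553 × 10^5 m³
Confined: ΔV_c = S × A × Δh = 8.6 × 10^-4 × 3.602 × 10^5 × 7.9 = 2447 m³
Ratio = ΔV_u / ΔV_c = Sy / S = 0.16 / 8.6 × 10^-4 = 186

ΔV_u / ΔV_c ≈ 186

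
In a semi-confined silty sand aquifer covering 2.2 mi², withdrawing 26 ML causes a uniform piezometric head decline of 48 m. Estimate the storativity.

A = 2.2 mi² = 5.698 × 10^6 m²
ΔV = 26 ML = 26000 m³
S = ΔV / (A × Δh) = 26000 m³ / (5.698 × 10^6 m² × 48 m) = 9.506 × 10^-5

S ≈ 9.5 × 10^-5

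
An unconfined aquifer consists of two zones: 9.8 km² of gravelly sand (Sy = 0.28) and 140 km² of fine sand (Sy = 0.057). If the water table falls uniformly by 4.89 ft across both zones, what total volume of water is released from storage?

ΔV ≈ 1.6 × 10^7 m³

A₁ = 9.8 km² = 9.8 × 10^6 m²; A₂ = 140 km² = 1.4 × 10^8 m²
Δh = 4.89 ft = 1.49 m
ΔV₁ = 0.28 × 9.8 × 10^6 × 1.49 = 4.09 × 10^6 m³
ΔV₂ = 0.057 × 1.4 × 10^8 × 1.49 = 1.189 × 10^7 m³
ΔV = ΔV₁ + ΔV₂ = 1.598 × 10^7 m³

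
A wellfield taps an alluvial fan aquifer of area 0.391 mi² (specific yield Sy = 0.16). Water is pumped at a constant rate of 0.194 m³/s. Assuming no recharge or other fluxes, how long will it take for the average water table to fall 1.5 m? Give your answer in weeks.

A = 0.391 mi² = 1.013 × 10^6 m²
ΔV = Sy × A × Δh = 0.16 × 1.013 × 10^6 × 1.5 = 2.43 × 10^5 m³
Q = 0.194 m³/s = 16760 m³/d
t = ΔV / Q = 2.43 × 10^5 m³ / 16760 m³/d = 14.5 d
t = 14.5 d ≈ 2.071 weeks

t ≈ 2.07 weeks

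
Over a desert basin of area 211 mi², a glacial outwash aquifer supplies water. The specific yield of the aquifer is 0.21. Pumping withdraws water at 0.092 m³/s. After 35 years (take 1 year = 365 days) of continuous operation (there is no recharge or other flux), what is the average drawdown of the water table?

A = 211 mi² = 5.465 × 10^8 m²
Q = 0.092 m³/s = 7949 m³/d
t = 35 years = 12780 d
ΔV = Q × t = 7949 m³/d × 12780 d = 1.015 × 10^8 m³
Δh = ΔV / (Sy × A) = 1.015 × 10^8 / (0.21 × 5.465 × 10^8) = 0.8848 m

Δh ≈ 0.885 m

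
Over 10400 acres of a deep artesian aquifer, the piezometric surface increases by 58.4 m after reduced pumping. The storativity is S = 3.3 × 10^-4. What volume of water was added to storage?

A = 10400 acres = 4.209 × 10^7 m²
ΔV = S × A × Δh = 3.3 × 10^-4 × 4.209 × 10^7 m² × 58.4 m = 8.111 × 10^5 m³

ΔV ≈ 8.11 × 10^5 m³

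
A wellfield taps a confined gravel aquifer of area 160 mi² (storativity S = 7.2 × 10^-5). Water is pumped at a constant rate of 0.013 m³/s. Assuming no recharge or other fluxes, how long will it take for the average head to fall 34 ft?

t ≈ 275 days

A = 160 mi² = 4.144 × 10^8 m²
Δh = 34 ft = 10.36 m
ΔV = S × A × Δh = 7.2 × 10^-5 × 4.144 × 10^8 × 10.36 = 3.092 × 10^5 m³
Q = 0.013 m³/s = 1123 m³/d
t = ΔV / Q = 3.092 × 10^5 m³ / 1123 m³/d = 275.3 d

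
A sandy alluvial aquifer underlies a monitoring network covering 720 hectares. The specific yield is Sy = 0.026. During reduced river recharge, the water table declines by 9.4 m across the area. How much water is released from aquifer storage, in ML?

A = 720 hectares = 7.2 × 10^6 m²
ΔV = Sy × A × Δh = 0.026 × 7.2 × 10^6 m² × 9.4 m = 1.76 × 10^6 m³
ΔV = 1.76 × 10^6 m³ = 1760 ML

ΔV ≈ 1760 ML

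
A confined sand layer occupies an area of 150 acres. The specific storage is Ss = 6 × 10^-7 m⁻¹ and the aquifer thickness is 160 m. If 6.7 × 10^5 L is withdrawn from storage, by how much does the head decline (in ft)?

Δh ≈ 37.7 ft

S = Ss × b = 6 × 10^-7 m⁻¹ × 160 m = 9.6 × 10^-5
A = 150 acres = 6.07 × 10^5 m²
ΔV = 6.7 × 10^5 L = 670 m³
Δh = ΔV / (S × A) = 670 m³ / (9.6 × 10^-5 × 6.07 × 10^5 m²) = 11.5 m
Δh = 11.5 m = 37.72 ft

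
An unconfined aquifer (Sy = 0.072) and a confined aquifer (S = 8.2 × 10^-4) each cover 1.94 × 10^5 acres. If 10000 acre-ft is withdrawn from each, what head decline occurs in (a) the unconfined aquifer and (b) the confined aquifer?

Δh_u ≈ 0.218 m; Δh_c ≈ 19.2 m

A = 1.94 × 10^5 acres = 7.851 × 10^8 m²
ΔV = 10000 acre-ft = 1.233 × 10^7 m³
Unconfined: Δh_u = ΔV/(Sy·A) = 1.233 × 10^7/(0.072 × 7.851 × 10^8) = 0.2182 m
Confined: Δh_c = ΔV/(S·A) = 1.233 × 10^7/(8.2 × 10^-4 × 7.851 × 10^8) = 19.16 m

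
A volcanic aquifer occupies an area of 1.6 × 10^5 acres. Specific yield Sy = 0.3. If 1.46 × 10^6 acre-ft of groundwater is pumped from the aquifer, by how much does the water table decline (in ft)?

A = 1.6 × 10^5 acres = 6.475 × 10^8 m²
ΔV = 1.46 × 10^6 acre-ft = 1.801 × 10^9 m³
Δh = ΔV / (Sy × A) = 1.801 × 10^9 m³ / (0.3 × 6.475 × 10^8 m²) = 9.271 m
Δh = 9.271 m = 30.42 ft

Δh ≈ 30.4 ft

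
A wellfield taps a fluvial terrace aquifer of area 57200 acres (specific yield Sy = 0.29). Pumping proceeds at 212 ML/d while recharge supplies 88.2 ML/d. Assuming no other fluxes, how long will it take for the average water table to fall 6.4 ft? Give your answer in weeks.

t ≈ 151 weeks

A = 57200 acres = 2.315 × 10^8 m²
Δh = 6.4 ft = 1.951 m
ΔV = Sy × A × Δh = 0.29 × 2.315 × 10^8 × 1.951 = 1.31 × 10^8 m³
Net withdrawal = 212 − 88.2 = 123.8 ML/d = 1.238 × 10^5 m³/d
t = ΔV / Q = 1.31 × 10^8 m³ / 1.238 × 10^5 m³/d = 1058 d
t = 1058 d ≈ 151.1 weeks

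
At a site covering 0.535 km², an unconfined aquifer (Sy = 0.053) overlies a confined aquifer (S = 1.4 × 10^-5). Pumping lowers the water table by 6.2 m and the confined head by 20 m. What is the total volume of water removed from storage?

A = 0.535 km² = 5.35 × 10^5 m²
Unconfined: ΔV_u = Sy × A × Δh_u = 0.053 × 5.35 × 10^5 × 6.2 = 1.758 × 10^5 m³
Confined: ΔV_c = S × A × Δh_c = 1.4 × 10^-5 × 5.35 × 10^5 × 20 = 149.8 m³
Total ΔV = 1.758 × 10^5 + 149.8 = 1.76 × 10^5 m³

ΔV ≈ 1.76 × 10^5 m³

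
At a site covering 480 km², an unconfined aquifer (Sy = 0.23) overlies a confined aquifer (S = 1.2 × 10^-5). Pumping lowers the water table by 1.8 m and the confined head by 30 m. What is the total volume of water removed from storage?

A = 480 km² = 4.8 × 10^8 m²
Unconfined: ΔV_u = Sy × A × Δh_u = 0.23 × 4.8 × 10^8 × 1.8 = 1.987 × 10^8 m³
Confined: ΔV_c = S × A × Δh_c = 1.2 × 10^-5 × 4.8 × 10^8 × 30 = 1.728 × 10^5 m³
Total ΔV = 1.987 × 10^8 + 1.728 × 10^5 = 1.989 × 10^8 m³

ΔV ≈ 1.99 × 10^8 m³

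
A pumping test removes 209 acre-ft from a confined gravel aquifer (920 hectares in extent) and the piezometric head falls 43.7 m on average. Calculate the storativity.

S ≈ 6.4 × 10^-4

A = 920 hectares = 9.2 × 10^6 m²
ΔV = 209 acre-ft = 2.578 × 10^5 m³
S = ΔV / (A × Δh) = 2.578 × 10^5 m³ / (9.2 × 10^6 m² × 43.7 m) = 6.412 × 10^-4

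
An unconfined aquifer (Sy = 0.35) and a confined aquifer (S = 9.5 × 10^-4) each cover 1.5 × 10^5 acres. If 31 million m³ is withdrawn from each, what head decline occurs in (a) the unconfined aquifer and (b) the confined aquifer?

Δh_u ≈ 0.146 m; Δh_c ≈ 53.8 m

A = 1.5 × 10^5 acres = 6.07 × 10^8 m²
ΔV = 31 million m³ = 3.1 × 10^7 m³
Unconfined: Δh_u = ΔV/(Sy·A) = 3.1 × 10^7/(0.35 × 6.07 × 10^8) = 0.1459 m
Confined: Δh_c = ΔV/(S·A) = 3.1 × 10^7/(9.5 × 10^-4 × 6.07 × 10^8) = 53.76 m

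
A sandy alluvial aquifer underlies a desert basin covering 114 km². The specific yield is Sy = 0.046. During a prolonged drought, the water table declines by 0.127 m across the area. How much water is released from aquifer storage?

ΔV ≈ 6.66 × 10^5 m³

A = 114 km² = 1.14 × 10^8 m²
ΔV = Sy × A × Δh = 0.046 × 1.14 × 10^8 m² × 0.127 m = 6.66 × 10^5 m³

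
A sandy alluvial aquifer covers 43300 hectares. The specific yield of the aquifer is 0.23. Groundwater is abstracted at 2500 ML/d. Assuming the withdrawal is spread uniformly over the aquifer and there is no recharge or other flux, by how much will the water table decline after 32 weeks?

Δh ≈ 5.62 m

A = 43300 hectares = 4.33 × 10^8 m²
Q = 2500 ML/d = 2.5 × 10^6 m³/d
t = 32 weeks = 224 d
ΔV = Q × t = 2.5 × 10^6 m³/d × 224 d = 5.6 × 10^8 m³
Δh = ΔV / (Sy × A) = 5.6 × 10^8 / (0.23 × 4.33 × 10^8) = 5.623 m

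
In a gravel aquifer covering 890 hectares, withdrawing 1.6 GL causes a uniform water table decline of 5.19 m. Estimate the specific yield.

Sy ≈ 0.035

A = 890 hectares = 8.9 × 10^6 m²
ΔV = 1.6 GL = 1.6 × 10^6 m³
Sy = ΔV / (A × Δh) = 1.6 × 10^6 m³ / (8.9 × 10^6 m² × 5.19 m) = 0.03464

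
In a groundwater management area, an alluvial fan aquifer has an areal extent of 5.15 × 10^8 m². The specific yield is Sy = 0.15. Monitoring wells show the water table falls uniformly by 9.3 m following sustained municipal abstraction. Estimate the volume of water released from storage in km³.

ΔV = Sy × A × Δh = 0.15 × 5.15 × 10^8 m² × 9.3 m = 7.184 × 10^8 m³
ΔV = 7.184 × 10^8 m³ = 0.7184 km³

ΔV ≈ 0.718 km³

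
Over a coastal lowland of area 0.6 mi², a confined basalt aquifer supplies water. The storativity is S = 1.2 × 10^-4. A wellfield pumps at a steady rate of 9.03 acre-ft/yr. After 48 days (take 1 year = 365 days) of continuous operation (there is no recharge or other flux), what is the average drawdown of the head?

A = 0.6 mi² = 1.554 × 10^6 m²
Q = 9.03 acre-ft/yr = 30.52 m³/d
ΔV = Q × t = 30.52 m³/d × 48 d = 1465 m³
Δh = ΔV / (S × A) = 1465 / (1.2 × 10^-4 × 1.554 × 10^6) = 7.855 m

Δh ≈ 7.85 m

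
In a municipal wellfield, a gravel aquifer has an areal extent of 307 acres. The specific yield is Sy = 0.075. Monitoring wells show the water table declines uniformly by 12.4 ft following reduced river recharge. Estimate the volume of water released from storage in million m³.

A = 307 acres = 1.242 × 10^6 m²
Δh = 12.4 ft = 3.78 m
ΔV = Sy × A × Δh = 0.075 × 1.242 × 10^6 m² × 3.78 m = 3.522 × 10^5 m³
ΔV = 3.522 × 10^5 m³ = 0.3522 million m³

ΔV ≈ 0.352 million m³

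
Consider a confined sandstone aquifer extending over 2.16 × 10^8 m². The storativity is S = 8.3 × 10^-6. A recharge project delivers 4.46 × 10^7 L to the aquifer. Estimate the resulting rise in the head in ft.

Δh ≈ 81.6 ft

ΔV = 4.46 × 10^7 L = 44600 m³
Δh = ΔV / (S × A) = 44600 m³ / (8.3 × 10^-6 × 2.16 × 10^8 m²) = 24.88 m
Δh = 24.88 m = 81.62 ft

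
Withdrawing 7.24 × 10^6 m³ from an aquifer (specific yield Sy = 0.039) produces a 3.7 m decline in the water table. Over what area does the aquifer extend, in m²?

A ≈ 5.02 × 10^7 m²

A = ΔV / (Sy × Δh) = 7.24 × 10^6 / (0.039 × 3.7) = 5.017 × 10^7 m²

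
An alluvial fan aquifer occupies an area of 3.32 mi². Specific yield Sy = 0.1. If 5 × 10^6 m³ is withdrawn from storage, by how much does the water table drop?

Δh ≈ 5.81 m

A = 3.32 mi² = 8.599 × 10^6 m²
Δh = ΔV / (Sy × A) = 5 × 10^6 m³ / (0.1 × 8.599 × 10^6 m²) = 5.815 m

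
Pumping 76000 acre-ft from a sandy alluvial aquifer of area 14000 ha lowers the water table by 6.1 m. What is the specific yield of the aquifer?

A = 14000 ha = 1.4 × 10^8 m²
ΔV = 76000 acre-ft = 9.374 × 10^7 m³
Sy = ΔV / (A × Δh) = 9.374 × 10^7 m³ / (1.4 × 10^8 m² × 6.1 m) = 0.1098

Sy ≈ 0.11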